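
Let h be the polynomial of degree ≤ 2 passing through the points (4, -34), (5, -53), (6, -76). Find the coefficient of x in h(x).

-1

Write h(x) = ax^2 + bx + c. Substituting each data point gives a linear system:
  16a + 4b + c = -34
  25a + 5b + c = -53
  36a + 6b + c = -76
Solving the system yields a = -2, b = -1, c = 2.
So h(x) = -2x^2 - x + 2.
The coefficient of x is -1.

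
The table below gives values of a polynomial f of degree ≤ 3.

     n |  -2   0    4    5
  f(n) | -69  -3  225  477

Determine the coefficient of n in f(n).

1

Write f(n) = an^3 + bn^2 + cn + d. Substituting each data point gives a linear system:
  -8a + 4b - 2c + d = -69
  d = -3
  64a + 16b + 4c + d = 225
  125a + 25b + 5c + d = 477
Solving the system yields a = 5, b = -6, c = 1, d = -3.
So f(n) = 5n³ - 6n² + n - 3.
The coefficient of n is 1.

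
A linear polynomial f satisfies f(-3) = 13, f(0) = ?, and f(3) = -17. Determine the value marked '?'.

The 2 known points determine the degree-1 polynomial uniquely.
Write f(u) = au + b. Substituting each data point gives a linear system:
  -3a + b = 13
  3a + b = -17
Solving the system yields a = -5, b = -2.
So f(u) = -5u - 2.
Then f(0) = -2.

-2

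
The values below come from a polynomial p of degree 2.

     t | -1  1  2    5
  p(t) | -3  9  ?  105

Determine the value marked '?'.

The 3 known points determine the degree-2 polynomial uniquely.
Write p(t) = at^2 + bt + c. Substituting each data point gives a linear system:
  a - b + c = -3
  a + b + c = 9
  25a + 5b + c = 105
Solving the system yields a = 3, b = 6, c = 0.
So p(t) = 3t^2 + 6t.
Then p(2) = 24.

24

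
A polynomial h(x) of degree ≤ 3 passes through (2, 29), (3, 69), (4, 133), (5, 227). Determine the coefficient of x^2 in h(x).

Write h(x) = ax^3 + bx^2 + cx + d. Substituting each data point gives a linear system:
  8a + 4b + 2c + d = 29
  27a + 9b + 3c + d = 69
  64a + 16b + 4c + d = 133
  125a + 25b + 5c + d = 227
Solving the system yields a = 1, b = 3, c = 6, d = -3.
So h(x) = x³ + 3x² + 6x - 3.
The coefficient of x^2 is 3.

3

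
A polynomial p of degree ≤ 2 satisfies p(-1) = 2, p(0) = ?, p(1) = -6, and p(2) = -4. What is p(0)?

-4

On equispaced nodes a degree-2 polynomial has vanishing third forward difference, so
  - p(-1) + 3·p(0) - 3·p(1) + p(2) = 0.
Substituting the known values and solving for p(0):
  3·p(0) = -12
  p(0) = -4.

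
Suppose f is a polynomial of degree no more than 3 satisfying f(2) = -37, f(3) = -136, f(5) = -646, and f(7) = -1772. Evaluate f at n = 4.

-329

Using the Lagrange interpolation formula with nodes 2, 3, 5, 7:
  L_0(n) = (n - 3)(n - 5)(n - 7) / -15
  L_1(n) = (n - 2)(n - 5)(n - 7) / 8
  L_2(n) = (n - 2)(n - 3)(n - 7) / -12
  L_3(n) = (n - 2)(n - 3)(n - 5) / 40
Then f(n) = -37·L_0(n) - 136·L_1(n) - 646·L_2(n) - 1772·L_3(n).
Expanding and collecting terms gives f(n) = -5n³ - 2n² + 6n - 1.
Evaluating at n = 4: f(4) = -329.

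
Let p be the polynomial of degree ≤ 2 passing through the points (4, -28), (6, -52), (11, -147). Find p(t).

p(t) = -t^2 - 2t - 4

Write p(t) = at^2 + bt + c. Substituting each data point gives a linear system:
  16a + 4b + c = -28
  36a + 6b + c = -52
  121a + 11b + c = -147
Solving the system yields a = -1, b = -2, c = -4.
So p(t) = -t² - 2t - 4.
Check: p(6) = -52. ✓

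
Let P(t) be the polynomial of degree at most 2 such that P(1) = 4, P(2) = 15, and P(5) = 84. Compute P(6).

119

Write P(t) = at^2 + bt + c. Substituting each data point gives a linear system:
  a + b + c = 4
  4a + 2b + c = 15
  25a + 5b + c = 84
Solving the system yields a = 3, b = 2, c = -1.
So P(t) = 3t² + 2t - 1.
Then P(6) = 119.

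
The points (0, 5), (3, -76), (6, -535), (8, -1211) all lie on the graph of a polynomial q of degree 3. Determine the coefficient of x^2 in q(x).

-3

Write q(x) = ax^3 + bx^2 + cx + d. Substituting each data point gives a linear system:
  d = 5
  27a + 9b + 3c + d = -76
  216a + 36b + 6c + d = -535
  512a + 64b + 8c + d = -1211
Solving the system yields a = -2, b = -3, c = 0, d = 5.
So q(x) = -2x^3 - 3x^2 + 5.
The coefficient of x^2 is -3.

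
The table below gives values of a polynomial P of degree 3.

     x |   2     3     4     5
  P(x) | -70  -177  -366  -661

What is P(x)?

Write P(x) = ax^3 + bx^2 + cx + d. Substituting each data point gives a linear system:
  8a + 4b + 2c + d = -70
  27a + 9b + 3c + d = -177
  64a + 16b + 4c + d = -366
  125a + 25b + 5c + d = -661
Solving the system yields a = -4, b = -5, c = -6, d = -6.
So P(x) = -4x^3 - 5x^2 - 6x - 6.
Check: P(4) = -366. ✓

P(x) = -4x^3 - 5x^2 - 6x - 6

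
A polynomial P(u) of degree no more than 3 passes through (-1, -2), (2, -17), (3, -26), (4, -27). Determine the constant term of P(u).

Write P(u) = au^3 + bu^2 + cu + d. Substituting each data point gives a linear system:
  -a + b - c + d = -2
  8a + 4b + 2c + d = -17
  27a + 9b + 3c + d = -26
  64a + 16b + 4c + d = -27
Solving the system yields a = 1, b = -5, c = -3, d = 1.
So P(u) = u^3 - 5u^2 - 3u + 1.
The constant term is 1.

1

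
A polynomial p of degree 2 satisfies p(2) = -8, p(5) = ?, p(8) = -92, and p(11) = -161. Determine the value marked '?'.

The 3 known points determine the degree-2 polynomial uniquely.
Write p(u) = au^2 + bu + c. Substituting each data point gives a linear system:
  4a + 2b + c = -8
  64a + 8b + c = -92
  121a + 11b + c = -161
Solving the system yields a = -1, b = -4, c = 4.
So p(u) = -u^2 - 4u + 4.
Then p(5) = -41.

-41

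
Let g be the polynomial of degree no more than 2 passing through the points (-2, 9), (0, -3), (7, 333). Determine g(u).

Using the Lagrange interpolation formula with nodes -2, 0, 7:
  L_0(u) = u(u - 7) / 18
  L_1(u) = (u + 2)(u - 7) / -14
  L_2(u) = (u + 2)u / 63
Then g(u) = 9·L_0(u) - 3·L_1(u) + 333·L_2(u).
Expanding and collecting terms gives g(u) = 6u^2 + 6u - 3.
Check: g(7) = 333. ✓

g(u) = 6u^2 + 6u - 3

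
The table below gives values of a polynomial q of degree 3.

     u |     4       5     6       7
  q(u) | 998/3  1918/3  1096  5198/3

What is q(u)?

Write q(u) = au^3 + bu^2 + cu + d. Substituting each data point gives a linear system:
  64a + 16b + 4c + d = 998/3
  125a + 25b + 5c + d = 1918/3
  216a + 36b + 6c + d = 1096
  343a + 49b + 7c + d = 5198/3
Solving the system yields a = 5, b = 0, c = 5/3, d = 6.
So q(u) = 5u³ + (5/3)u + 6.
Check: q(5) = 1918/3. ✓

q(u) = 5u^3 + (5/3)u + 6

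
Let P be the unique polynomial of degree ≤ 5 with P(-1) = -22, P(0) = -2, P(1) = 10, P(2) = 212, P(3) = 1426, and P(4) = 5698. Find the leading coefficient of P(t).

Write P(t) = at^5 + bt^4 + ct^3 + dt^2 + et + k. Substituting each data point gives a linear system:
  -a + b - c + d - e + k = -22
  k = -2
  a + b + c + d + e + k = 10
  32a + 16b + 8c + 4d + 2e + k = 212
  243a + 81b + 27c + 9d + 3e + k = 1426
  1024a + 256b + 64c + 16d + 4e + k = 5698
Solving the system yields a = 5, b = 1, c = 6, d = -5, e = 5, k = -2.
So P(t) = 5t^5 + t^4 + 6t^3 - 5t^2 + 5t - 2.
The leading coefficient is 5.

5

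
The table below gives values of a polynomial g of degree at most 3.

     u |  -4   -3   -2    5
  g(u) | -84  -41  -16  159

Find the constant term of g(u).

Write g(u) = au^3 + bu^2 + cu + d. Substituting each data point gives a linear system:
  -64a + 16b - 4c + d = -84
  -27a + 9b - 3c + d = -41
  -8a + 4b - 2c + d = -16
  125a + 25b + 5c + d = 159
Solving the system yields a = 1, b = 0, c = 6, d = 4.
So g(u) = u^3 + 6u + 4.
The constant term is 4.

4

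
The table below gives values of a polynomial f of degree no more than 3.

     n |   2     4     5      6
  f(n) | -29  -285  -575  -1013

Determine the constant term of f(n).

-5

Write f(n) = an^3 + bn^2 + cn + d. Substituting each data point gives a linear system:
  8a + 4b + 2c + d = -29
  64a + 16b + 4c + d = -285
  125a + 25b + 5c + d = -575
  216a + 36b + 6c + d = -1013
Solving the system yields a = -5, b = 1, c = 6, d = -5.
So f(n) = -5n^3 + n^2 + 6n - 5.
The constant term is -5.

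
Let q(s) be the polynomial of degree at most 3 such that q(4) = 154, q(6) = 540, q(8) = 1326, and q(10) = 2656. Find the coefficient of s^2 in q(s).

Write q(s) = as^3 + bs^2 + cs + d. Substituting each data point gives a linear system:
  64a + 16b + 4c + d = 154
  216a + 36b + 6c + d = 540
  512a + 64b + 8c + d = 1326
  1000a + 100b + 10c + d = 2656
Solving the system yields a = 3, b = -4, c = 5, d = 6.
So q(s) = 3s^3 - 4s^2 + 5s + 6.
The coefficient of s^2 is -4.

-4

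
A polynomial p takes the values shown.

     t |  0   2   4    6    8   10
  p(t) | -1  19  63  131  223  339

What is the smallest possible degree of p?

Forward differences of the values at t = 0, 2, 4, 6, 8, 10:
  p  : -1  19  63  131  223  339
  Δ  : 20  44  68  92  116
  Δ^2: 24  24  24  24
  Δ^3: 0  0  0
  Δ^4: 0  0
  Δ^5: 0
The second differences are constant (24) and nonzero, while all higher differences vanish, so the minimal degree is 2.

2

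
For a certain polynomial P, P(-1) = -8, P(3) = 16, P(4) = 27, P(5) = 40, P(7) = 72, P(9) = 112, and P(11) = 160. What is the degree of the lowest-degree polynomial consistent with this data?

Divided differences on the nodes -1, 3, 4, 5, 7, 9, 11:
  order 0: -8  16  27  40  72  112  160
  order 1: 6  11  13  16  20  24
  order 2: 1  1  1  1  1
  order 3: 0  0  0  0
  order 4: 0  0  0
  order 5: 0  0
  order 6: 0
The order-2 divided differences are all 1 (nonzero) and every higher order vanishes, so the data lies on a polynomial of degree exactly 2.

2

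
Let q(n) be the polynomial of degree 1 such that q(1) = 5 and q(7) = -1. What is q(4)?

2

Write q(n) = an + b. Substituting each data point gives a linear system:
  a + b = 5
  7a + b = -1
Solving the system yields a = -1, b = 6.
So q(n) = -n + 6.
Then q(4) = 2.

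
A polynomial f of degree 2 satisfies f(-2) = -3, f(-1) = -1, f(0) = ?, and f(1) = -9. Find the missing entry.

-3

On equispaced nodes a degree-2 polynomial has vanishing third forward difference, so
  - f(-2) + 3·f(-1) - 3·f(0) + f(1) = 0.
Substituting the known values and solving for f(0):
  -3·f(0) = 9
  f(0) = -3.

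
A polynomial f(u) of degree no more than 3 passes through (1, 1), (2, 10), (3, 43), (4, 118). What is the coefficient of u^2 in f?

-6

Write f(u) = au^3 + bu^2 + cu + d. Substituting each data point gives a linear system:
  a + b + c + d = 1
  8a + 4b + 2c + d = 10
  27a + 9b + 3c + d = 43
  64a + 16b + 4c + d = 118
Solving the system yields a = 3, b = -6, c = 6, d = -2.
So f(u) = 3u³ - 6u² + 6u - 2.
The coefficient of u^2 is -6.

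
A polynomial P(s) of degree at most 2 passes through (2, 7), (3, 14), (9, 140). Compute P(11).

Using the Lagrange interpolation formula with nodes 2, 3, 9:
  L_0(s) = (s - 3)(s - 9) / 7
  L_1(s) = (s - 2)(s - 9) / -6
  L_2(s) = (s - 2)(s - 3) / 42
Then P(s) = 7·L_0(s) + 14·L_1(s) + 140·L_2(s).
Expanding and collecting terms gives P(s) = 2s^2 - 3s + 5.
Evaluating at s = 11: P(11) = 214.

214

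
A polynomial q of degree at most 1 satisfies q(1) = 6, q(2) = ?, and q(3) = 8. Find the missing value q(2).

7

On equispaced nodes a degree-1 polynomial has vanishing second forward difference, so
  q(1) - 2·q(2) + q(3) = 0.
Substituting the known values and solving for q(2):
  -2·q(2) = -14
  q(2) = 7.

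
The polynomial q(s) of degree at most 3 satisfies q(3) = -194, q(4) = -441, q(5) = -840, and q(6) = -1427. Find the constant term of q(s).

Write q(s) = as^3 + bs^2 + cs + d. Substituting each data point gives a linear system:
  27a + 9b + 3c + d = -194
  64a + 16b + 4c + d = -441
  125a + 25b + 5c + d = -840
  216a + 36b + 6c + d = -1427
Solving the system yields a = -6, b = -4, c = 3, d = -5.
So q(s) = -6s^3 - 4s^2 + 3s - 5.
The constant term is -5.

-5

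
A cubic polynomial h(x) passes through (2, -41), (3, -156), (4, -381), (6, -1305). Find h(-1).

4

Using the Lagrange interpolation formula with nodes 2, 3, 4, 6:
  L_0(x) = (x - 3)(x - 4)(x - 6) / -8
  L_1(x) = (x - 2)(x - 4)(x - 6) / 3
  L_2(x) = (x - 2)(x - 3)(x - 6) / -4
  L_3(x) = (x - 2)(x - 3)(x - 4) / 24
Then h(x) = -41·L_0(x) - 156·L_1(x) - 381·L_2(x) - 1305·L_3(x).
Expanding and collecting terms gives h(x) = -6x³ - x² + 4x + 3.
Evaluating at x = -1: h(-1) = 4.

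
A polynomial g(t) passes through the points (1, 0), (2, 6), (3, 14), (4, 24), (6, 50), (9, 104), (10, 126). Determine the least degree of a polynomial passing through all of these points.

2

Divided differences on the nodes 1, 2, 3, 4, 6, 9, 10:
  order 0: 0  6  14  24  50  104  126
  order 1: 6  8  10  13  18  22
  order 2: 1  1  1  1  1
  order 3: 0  0  0  0
  order 4: 0  0  0
  order 5: 0  0
  order 6: 0
The order-2 divided differences are all 1 (nonzero) and every higher order vanishes, so the data lies on a polynomial of degree exactly 2.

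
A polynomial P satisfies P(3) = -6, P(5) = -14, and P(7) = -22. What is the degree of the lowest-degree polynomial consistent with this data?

1

Forward differences of the values at s = 3, 5, 7:
  P  : -6  -14  -22
  Δ  : -8  -8
  Δ^2: 0
The first differences are constant (-8) and nonzero, while all higher differences vanish, so the minimal degree is 1.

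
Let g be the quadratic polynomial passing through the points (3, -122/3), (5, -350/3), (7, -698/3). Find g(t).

g(t) = -5t^2 + 2t - 5/3

Write g(t) = at^2 + bt + c. Substituting each data point gives a linear system:
  9a + 3b + c = -122/3
  25a + 5b + c = -350/3
  49a + 7b + c = -698/3
Solving the system yields a = -5, b = 2, c = -5/3.
So g(t) = -5t^2 + 2t - 5/3.
Check: g(3) = -122/3. ✓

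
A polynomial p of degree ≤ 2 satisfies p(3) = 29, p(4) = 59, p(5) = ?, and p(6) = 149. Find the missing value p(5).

On equispaced nodes a degree-2 polynomial has vanishing third forward difference, so
  - p(3) + 3·p(4) - 3·p(5) + p(6) = 0.
Substituting the known values and solving for p(5):
  -3·p(5) = -297
  p(5) = 99.

99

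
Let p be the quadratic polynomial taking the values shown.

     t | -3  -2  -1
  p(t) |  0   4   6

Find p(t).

Write p(t) = at^2 + bt + c. Substituting each data point gives a linear system:
  9a - 3b + c = 0
  4a - 2b + c = 4
  a - b + c = 6
Solving the system yields a = -1, b = -1, c = 6.
So p(t) = -t² - t + 6.
Check: p(-2) = 4. ✓

p(t) = -t^2 - t + 6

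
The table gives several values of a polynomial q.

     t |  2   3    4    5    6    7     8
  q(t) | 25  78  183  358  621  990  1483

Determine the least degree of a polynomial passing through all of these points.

Forward differences of the values at t = 2, 3, 4, 5, 6, 7, 8:
  q  : 25  78  183  358  621  990  1483
  Δ  : 53  105  175  263  369  493
  Δ^2: 52  70  88  106  124
  Δ^3: 18  18  18  18
  Δ^4: 0  0  0
  Δ^5: 0  0
  Δ^6: 0
The third differences are constant (18) and nonzero, while all higher differences vanish, so the minimal degree is 3.

3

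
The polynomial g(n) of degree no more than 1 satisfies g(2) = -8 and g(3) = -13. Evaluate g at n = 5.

-23

Write g(n) = an + b. Substituting each data point gives a linear system:
  2a + b = -8
  3a + b = -13
Solving the system yields a = -5, b = 2.
So g(n) = -5n + 2.
Then g(5) = -23.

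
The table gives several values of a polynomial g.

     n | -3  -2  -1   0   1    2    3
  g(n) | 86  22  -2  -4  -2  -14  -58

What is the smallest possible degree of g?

3

Forward differences of the values at n = -3, -2, -1, 0, 1, 2, 3:
  g  : 86  22  -2  -4  -2  -14  -58
  Δ  : -64  -24  -2  2  -12  -44
  Δ^2: 40  22  4  -14  -32
  Δ^3: -18  -18  -18  -18
  Δ^4: 0  0  0
  Δ^5: 0  0
  Δ^6: 0
The third differences are constant (-18) and nonzero, while all higher differences vanish, so the minimal degree is 3.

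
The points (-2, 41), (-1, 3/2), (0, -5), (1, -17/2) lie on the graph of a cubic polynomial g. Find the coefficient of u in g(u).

0

Write g(u) = au^3 + bu^2 + cu + d. Substituting each data point gives a linear system:
  -8a + 4b - 2c + d = 41
  -a + b - c + d = 3/2
  d = -5
  a + b + c + d = -17/2
Solving the system yields a = -5, b = 3/2, c = 0, d = -5.
So g(u) = -5u^3 + (3/2)u^2 - 5.
The coefficient of u is 0.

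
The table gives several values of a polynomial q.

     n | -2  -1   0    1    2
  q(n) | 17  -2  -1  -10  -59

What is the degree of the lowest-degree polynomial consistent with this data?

Forward differences of the values at n = -2, -1, 0, 1, 2:
  q  : 17  -2  -1  -10  -59
  Δ  : -19  1  -9  -49
  Δ^2: 20  -10  -40
  Δ^3: -30  -30
  Δ^4: 0
The third differences are constant (-30) and nonzero, while all higher differences vanish, so the minimal degree is 3.

3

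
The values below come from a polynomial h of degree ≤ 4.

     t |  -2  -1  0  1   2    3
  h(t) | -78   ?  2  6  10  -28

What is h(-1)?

On equispaced nodes a degree-4 polynomial has vanishing fifth forward difference, so
  - h(-2) + 5·h(-1) - 10·h(0) + 10·h(1) - 5·h(2) + h(3) = 0.
Substituting the known values and solving for h(-1):
  5·h(-1) = -40
  h(-1) = -8.

-8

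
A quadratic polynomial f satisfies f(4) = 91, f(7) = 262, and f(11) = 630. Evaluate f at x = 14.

Using the Lagrange interpolation formula with nodes 4, 7, 11:
  L_0(x) = (x - 7)(x - 11) / 21
  L_1(x) = (x - 4)(x - 11) / -12
  L_2(x) = (x - 4)(x - 7) / 28
Then f(x) = 91·L_0(x) + 262·L_1(x) + 630·L_2(x).
Expanding and collecting terms gives f(x) = 5x^2 + 2x + 3.
Evaluating at x = 14: f(14) = 1011.

1011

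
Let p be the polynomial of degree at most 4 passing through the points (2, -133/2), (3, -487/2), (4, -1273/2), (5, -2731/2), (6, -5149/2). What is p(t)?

Write p(t) = at^4 + bt^3 + ct^2 + dt + e. Substituting each data point gives a linear system:
  16a + 8b + 4c + 2d + e = -133/2
  81a + 27b + 9c + 3d + e = -487/2
  256a + 64b + 16c + 4d + e = -1273/2
  625a + 125b + 25c + 5d + e = -2731/2
  1296a + 216b + 36c + 6d + e = -5149/2
Solving the system yields a = -1, b = -6, c = 1, d = -3, e = -1/2.
So p(t) = -t^4 - 6t^3 + t^2 - 3t - 1/2.
Check: p(3) = -487/2. ✓

p(t) = -t^4 - 6t^3 + t^2 - 3t - 1/2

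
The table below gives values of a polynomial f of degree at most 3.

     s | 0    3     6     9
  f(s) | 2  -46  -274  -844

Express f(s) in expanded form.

f(s) = -s^3 - s^2 - 4s + 2

Write f(s) = as^3 + bs^2 + cs + d. Substituting each data point gives a linear system:
  d = 2
  27a + 9b + 3c + d = -46
  216a + 36b + 6c + d = -274
  729a + 81b + 9c + d = -844
Solving the system yields a = -1, b = -1, c = -4, d = 2.
So f(s) = -s³ - s² - 4s + 2.
Check: f(6) = -274. ✓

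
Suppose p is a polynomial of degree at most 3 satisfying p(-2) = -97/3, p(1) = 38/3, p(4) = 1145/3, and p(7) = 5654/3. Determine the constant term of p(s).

Write p(s) = as^3 + bs^2 + cs + d. Substituting each data point gives a linear system:
  -8a + 4b - 2c + d = -97/3
  a + b + c + d = 38/3
  64a + 16b + 4c + d = 1145/3
  343a + 49b + 7c + d = 5654/3
Solving the system yields a = 5, b = 3, c = 3, d = 5/3.
So p(s) = 5s³ + 3s² + 3s + 5/3.
The constant term is 5/3.

5/3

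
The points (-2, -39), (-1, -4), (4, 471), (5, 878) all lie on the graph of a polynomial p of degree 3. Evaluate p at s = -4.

-337

Using the Lagrange interpolation formula with nodes -2, -1, 4, 5:
  L_0(s) = (s + 1)(s - 4)(s - 5) / -42
  L_1(s) = (s + 2)(s - 4)(s - 5) / 30
  L_2(s) = (s + 2)(s + 1)(s - 5) / -30
  L_3(s) = (s + 2)(s + 1)(s - 4) / 42
Then p(s) = -39·L_0(s) - 4·L_1(s) + 471·L_2(s) + 878·L_3(s).
Expanding and collecting terms gives p(s) = 6s³ + 4s² + 5s + 3.
Evaluating at s = -4: p(-4) = -337.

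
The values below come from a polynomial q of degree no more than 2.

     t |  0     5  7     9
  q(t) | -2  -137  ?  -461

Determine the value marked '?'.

-275

The 3 known points determine the degree-2 polynomial uniquely.
Write q(t) = at^2 + bt + c. Substituting each data point gives a linear system:
  c = -2
  25a + 5b + c = -137
  81a + 9b + c = -461
Solving the system yields a = -6, b = 3, c = -2.
So q(t) = -6t² + 3t - 2.
Then q(7) = -275.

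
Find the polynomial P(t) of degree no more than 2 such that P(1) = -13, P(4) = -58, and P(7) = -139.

Using the Lagrange interpolation formula with nodes 1, 4, 7:
  L_0(t) = (t - 4)(t - 7) / 18
  L_1(t) = (t - 1)(t - 7) / -9
  L_2(t) = (t - 1)(t - 4) / 18
Then P(t) = -13·L_0(t) - 58·L_1(t) - 139·L_2(t).
Expanding and collecting terms gives P(t) = -2t² - 5t - 6.
Check: P(4) = -58. ✓

P(t) = -2t^2 - 5t - 6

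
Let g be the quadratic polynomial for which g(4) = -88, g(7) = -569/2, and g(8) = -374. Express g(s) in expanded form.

Write g(s) = as^2 + bs + c. Substituting each data point gives a linear system:
  16a + 4b + c = -88
  49a + 7b + c = -569/2
  64a + 8b + c = -374
Solving the system yields a = -6, b = 1/2, c = 6.
So g(s) = -6s² + (1/2)s + 6.
Check: g(8) = -374. ✓

g(s) = -6s^2 + (1/2)s + 6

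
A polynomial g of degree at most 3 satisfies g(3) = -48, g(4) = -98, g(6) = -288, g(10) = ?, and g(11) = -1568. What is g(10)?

The 4 known points determine the degree-3 polynomial uniquely.
Write g(s) = as^3 + bs^2 + cs + d. Substituting each data point gives a linear system:
  27a + 9b + 3c + d = -48
  64a + 16b + 4c + d = -98
  216a + 36b + 6c + d = -288
  1331a + 121b + 11c + d = -1568
Solving the system yields a = -1, b = -2, c = 1, d = -6.
So g(s) = -s^3 - 2s^2 + s - 6.
Then g(10) = -1196.

-1196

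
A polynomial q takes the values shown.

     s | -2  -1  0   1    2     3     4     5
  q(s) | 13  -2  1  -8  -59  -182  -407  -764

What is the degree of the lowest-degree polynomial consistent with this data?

3

Forward differences of the values at s = -2, -1, 0, 1, 2, 3, 4, 5:
  q  : 13  -2  1  -8  -59  -182  -407  -764
  Δ  : -15  3  -9  -51  -123  -225  -357
  Δ^2: 18  -12  -42  -72  -102  -132
  Δ^3: -30  -30  -30  -30  -30
  Δ^4: 0  0  0  0
  Δ^5: 0  0  0
  Δ^6: 0  0
  Δ^7: 0
The third differences are constant (-30) and nonzero, while all higher differences vanish, so the minimal degree is 3.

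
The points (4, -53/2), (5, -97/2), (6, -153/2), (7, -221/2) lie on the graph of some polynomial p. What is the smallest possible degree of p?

Divided differences on the nodes 4, 5, 6, 7:
  order 0: -53/2  -97/2  -153/2  -221/2
  order 1: -22  -28  -34
  order 2: -3  -3
  order 3: 0
The order-2 divided differences are all -3 (nonzero) and every higher order vanishes, so the data lies on a polynomial of degree exactly 2.

2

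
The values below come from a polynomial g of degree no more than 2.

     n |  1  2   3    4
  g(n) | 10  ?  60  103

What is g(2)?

On equispaced nodes a degree-2 polynomial has vanishing third forward difference, so
  - g(1) + 3·g(2) - 3·g(3) + g(4) = 0.
Substituting the known values and solving for g(2):
  3·g(2) = 87
  g(2) = 29.

29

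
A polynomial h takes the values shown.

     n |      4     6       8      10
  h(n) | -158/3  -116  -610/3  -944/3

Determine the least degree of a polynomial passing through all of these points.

2

Forward differences of the values at n = 4, 6, 8, 10:
  h  : -158/3  -116  -610/3  -944/3
  Δ  : -190/3  -262/3  -334/3
  Δ^2: -24  -24
  Δ^3: 0
The second differences are constant (-24) and nonzero, while all higher differences vanish, so the minimal degree is 2.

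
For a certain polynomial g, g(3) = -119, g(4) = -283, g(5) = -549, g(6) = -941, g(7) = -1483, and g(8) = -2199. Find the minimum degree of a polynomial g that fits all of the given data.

Divided differences on the nodes 3, 4, 5, 6, 7, 8:
  order 0: -119  -283  -549  -941  -1483  -2199
  order 1: -164  -266  -392  -542  -716
  order 2: -51  -63  -75  -87
  order 3: -4  -4  -4
  order 4: 0  0
  order 5: 0
The order-3 divided differences are all -4 (nonzero) and every higher order vanishes, so the data lies on a polynomial of degree exactly 3.

3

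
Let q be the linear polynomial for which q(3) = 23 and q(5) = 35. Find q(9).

59

Using the Lagrange interpolation formula with nodes 3, 5:
  L_0(x) = (x - 5) / -2
  L_1(x) = (x - 3) / 2
Then q(x) = 23·L_0(x) + 35·L_1(x).
Expanding and collecting terms gives q(x) = 6x + 5.
Evaluating at x = 9: q(9) = 59.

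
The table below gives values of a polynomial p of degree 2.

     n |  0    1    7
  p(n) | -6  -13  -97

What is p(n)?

p(n) = -n^2 - 6n - 6

Write p(n) = an^2 + bn + c. Substituting each data point gives a linear system:
  c = -6
  a + b + c = -13
  49a + 7b + c = -97
Solving the system yields a = -1, b = -6, c = -6.
So p(n) = -n² - 6n - 6.
Check: p(1) = -13. ✓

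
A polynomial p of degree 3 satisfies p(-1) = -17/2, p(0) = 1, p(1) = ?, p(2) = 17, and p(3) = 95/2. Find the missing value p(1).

On equispaced nodes a degree-3 polynomial has vanishing fourth forward difference, so
  p(-1) - 4·p(0) + 6·p(1) - 4·p(2) + p(3) = 0.
Substituting the known values and solving for p(1):
  6·p(1) = 33
  p(1) = 11/2.

11/2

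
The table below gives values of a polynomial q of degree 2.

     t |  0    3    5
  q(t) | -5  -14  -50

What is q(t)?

q(t) = -3t^2 + 6t - 5

Using the Lagrange interpolation formula with nodes 0, 3, 5:
  L_0(t) = (t - 3)(t - 5) / 15
  L_1(t) = t(t - 5) / -6
  L_2(t) = t(t - 3) / 10
Then q(t) = -5·L_0(t) - 14·L_1(t) - 50·L_2(t).
Expanding and collecting terms gives q(t) = -3t^2 + 6t - 5.
Check: q(0) = -5. ✓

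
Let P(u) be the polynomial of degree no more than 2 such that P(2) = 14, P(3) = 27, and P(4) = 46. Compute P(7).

139

Write P(u) = au^2 + bu + c. Substituting each data point gives a linear system:
  4a + 2b + c = 14
  9a + 3b + c = 27
  16a + 4b + c = 46
Solving the system yields a = 3, b = -2, c = 6.
So P(u) = 3u^2 - 2u + 6.
Then P(7) = 139.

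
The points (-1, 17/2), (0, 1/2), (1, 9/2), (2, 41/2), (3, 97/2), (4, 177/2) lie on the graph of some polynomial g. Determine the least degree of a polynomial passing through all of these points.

2

Forward differences of the values at n = -1, 0, 1, 2, 3, 4:
  g  : 17/2  1/2  9/2  41/2  97/2  177/2
  Δ  : -8  4  16  28  40
  Δ^2: 12  12  12  12
  Δ^3: 0  0  0
  Δ^4: 0  0
  Δ^5: 0
The second differences are constant (12) and nonzero, while all higher differences vanish, so the minimal degree is 2.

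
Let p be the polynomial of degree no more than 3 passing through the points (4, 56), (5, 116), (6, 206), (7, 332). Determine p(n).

Write p(n) = an^3 + bn^2 + cn + d. Substituting each data point gives a linear system:
  64a + 16b + 4c + d = 56
  125a + 25b + 5c + d = 116
  216a + 36b + 6c + d = 206
  343a + 49b + 7c + d = 332
Solving the system yields a = 1, b = 0, c = -1, d = -4.
So p(n) = n³ - n - 4.
Check: p(5) = 116. ✓

p(n) = n^3 - n - 4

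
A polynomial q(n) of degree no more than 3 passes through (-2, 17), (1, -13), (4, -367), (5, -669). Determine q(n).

q(n) = -4n^3 - 6n^2 - 4n + 1

Using the Lagrange interpolation formula with nodes -2, 1, 4, 5:
  L_0(n) = (n - 1)(n - 4)(n - 5) / -126
  L_1(n) = (n + 2)(n - 4)(n - 5) / 36
  L_2(n) = (n + 2)(n - 1)(n - 5) / -18
  L_3(n) = (n + 2)(n - 1)(n - 4) / 28
Then q(n) = 17·L_0(n) - 13·L_1(n) - 367·L_2(n) - 669·L_3(n).
Expanding and collecting terms gives q(n) = -4n³ - 6n² - 4n + 1.
Check: q(5) = -669. ✓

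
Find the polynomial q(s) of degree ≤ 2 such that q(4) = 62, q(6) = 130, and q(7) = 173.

q(s) = 3s^2 + 4s - 2

Using the Lagrange interpolation formula with nodes 4, 6, 7:
  L_0(s) = (s - 6)(s - 7) / 6
  L_1(s) = (s - 4)(s - 7) / -2
  L_2(s) = (s - 4)(s - 6) / 3
Then q(s) = 62·L_0(s) + 130·L_1(s) + 173·L_2(s).
Expanding and collecting terms gives q(s) = 3s^2 + 4s - 2.
Check: q(6) = 130. ✓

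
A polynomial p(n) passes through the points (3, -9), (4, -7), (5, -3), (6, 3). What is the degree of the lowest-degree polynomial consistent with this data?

Forward differences of the values at n = 3, 4, 5, 6:
  p  : -9  -7  -3  3
  Δ  : 2  4  6
  Δ^2: 2  2
  Δ^3: 0
The second differences are constant (2) and nonzero, while all higher differences vanish, so the minimal degree is 2.

2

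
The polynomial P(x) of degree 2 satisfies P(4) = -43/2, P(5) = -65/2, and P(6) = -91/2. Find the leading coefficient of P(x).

-1

Write P(x) = ax^2 + bx + c. Substituting each data point gives a linear system:
  16a + 4b + c = -43/2
  25a + 5b + c = -65/2
  36a + 6b + c = -91/2
Solving the system yields a = -1, b = -2, c = 5/2.
So P(x) = -x² - 2x + 5/2.
The leading coefficient is -1.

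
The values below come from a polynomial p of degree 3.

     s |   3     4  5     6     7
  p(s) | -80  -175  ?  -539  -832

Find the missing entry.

-324

On equispaced nodes a degree-3 polynomial has vanishing fourth forward difference, so
  p(3) - 4·p(4) + 6·p(5) - 4·p(6) + p(7) = 0.
Substituting the known values and solving for p(5):
  6·p(5) = -1944
  p(5) = -324.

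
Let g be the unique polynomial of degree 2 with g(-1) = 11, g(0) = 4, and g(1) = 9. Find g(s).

g(s) = 6s^2 - s + 4

Using the Lagrange interpolation formula with nodes -1, 0, 1:
  L_0(s) = s(s - 1) / 2
  L_1(s) = (s + 1)(s - 1) / -1
  L_2(s) = (s + 1)s / 2
Then g(s) = 11·L_0(s) + 4·L_1(s) + 9·L_2(s).
Expanding and collecting terms gives g(s) = 6s^2 - s + 4.
Check: g(-1) = 11. ✓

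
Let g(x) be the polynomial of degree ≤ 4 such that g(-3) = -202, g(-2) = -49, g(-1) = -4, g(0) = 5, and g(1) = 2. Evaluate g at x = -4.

-583

Write g(x) = ax^4 + bx^3 + cx^2 + dx + e. Substituting each data point gives a linear system:
  81a - 27b + 9c - 3d + e = -202
  16a - 8b + 4c - 2d + e = -49
  a - b + c - d + e = -4
  e = 5
  a + b + c + d + e = 2
Solving the system yields a = -2, b = 0, c = -4, d = 3, e = 5.
So g(x) = -2x⁴ - 4x² + 3x + 5.
Then g(-4) = -583.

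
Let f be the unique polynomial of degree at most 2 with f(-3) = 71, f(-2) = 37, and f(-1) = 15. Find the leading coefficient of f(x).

6

Write f(x) = ax^2 + bx + c. Substituting each data point gives a linear system:
  9a - 3b + c = 71
  4a - 2b + c = 37
  a - b + c = 15
Solving the system yields a = 6, b = -4, c = 5.
So f(x) = 6x^2 - 4x + 5.
The leading coefficient is 6.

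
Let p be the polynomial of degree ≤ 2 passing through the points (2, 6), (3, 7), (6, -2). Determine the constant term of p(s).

-2

Write p(s) = as^2 + bs + c. Substituting each data point gives a linear system:
  4a + 2b + c = 6
  9a + 3b + c = 7
  36a + 6b + c = -2
Solving the system yields a = -1, b = 6, c = -2.
So p(s) = -s² + 6s - 2.
The constant term is -2.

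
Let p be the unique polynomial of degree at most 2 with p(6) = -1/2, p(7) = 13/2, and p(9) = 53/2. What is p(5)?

-11/2

Using the Lagrange interpolation formula with nodes 6, 7, 9:
  L_0(s) = (s - 7)(s - 9) / 3
  L_1(s) = (s - 6)(s - 9) / -2
  L_2(s) = (s - 6)(s - 7) / 6
Then p(s) = -1/2·L_0(s) + 13/2·L_1(s) + 53/2·L_2(s).
Expanding and collecting terms gives p(s) = s² - 6s - 1/2.
Evaluating at s = 5: p(5) = -11/2.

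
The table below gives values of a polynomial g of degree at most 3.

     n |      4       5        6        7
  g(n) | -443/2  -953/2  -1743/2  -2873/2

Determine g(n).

g(n) = -5n^3 + 5n^2 + 5n - 3/2

Write g(n) = an^3 + bn^2 + cn + d. Substituting each data point gives a linear system:
  64a + 16b + 4c + d = -443/2
  125a + 25b + 5c + d = -953/2
  216a + 36b + 6c + d = -1743/2
  343a + 49b + 7c + d = -2873/2
Solving the system yields a = -5, b = 5, c = 5, d = -3/2.
So g(n) = -5n^3 + 5n^2 + 5n - 3/2.
Check: g(6) = -1743/2. ✓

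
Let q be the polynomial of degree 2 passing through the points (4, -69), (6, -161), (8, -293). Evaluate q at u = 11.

-566

Write q(u) = au^2 + bu + c. Substituting each data point gives a linear system:
  16a + 4b + c = -69
  36a + 6b + c = -161
  64a + 8b + c = -293
Solving the system yields a = -5, b = 4, c = -5.
So q(u) = -5u^2 + 4u - 5.
Then q(11) = -566.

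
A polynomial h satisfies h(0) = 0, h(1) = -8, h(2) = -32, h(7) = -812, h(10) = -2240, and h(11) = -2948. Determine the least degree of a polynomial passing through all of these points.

Divided differences on the nodes 0, 1, 2, 7, 10, 11:
  order 0: 0  -8  -32  -812  -2240  -2948
  order 1: -8  -24  -156  -476  -708
  order 2: -8  -22  -40  -58
  order 3: -2  -2  -2
  order 4: 0  0
  order 5: 0
The order-3 divided differences are all -2 (nonzero) and every higher order vanishes, so the data lies on a polynomial of degree exactly 3.

3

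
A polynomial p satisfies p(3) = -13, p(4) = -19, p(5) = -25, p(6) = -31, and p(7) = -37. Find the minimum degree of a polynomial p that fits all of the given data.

Forward differences of the values at n = 3, 4, 5, 6, 7:
  p  : -13  -19  -25  -31  -37
  Δ  : -6  -6  -6  -6
  Δ^2: 0  0  0
  Δ^3: 0  0
  Δ^4: 0
The first differences are constant (-6) and nonzero, while all higher differences vanish, so the minimal degree is 1.

1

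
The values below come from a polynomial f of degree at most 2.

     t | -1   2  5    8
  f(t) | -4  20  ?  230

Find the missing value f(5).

98

The 3 known points determine the degree-2 polynomial uniquely.
Write f(t) = at^2 + bt + c. Substituting each data point gives a linear system:
  a - b + c = -4
  4a + 2b + c = 20
  64a + 8b + c = 230
Solving the system yields a = 3, b = 5, c = -2.
So f(t) = 3t² + 5t - 2.
Then f(5) = 98.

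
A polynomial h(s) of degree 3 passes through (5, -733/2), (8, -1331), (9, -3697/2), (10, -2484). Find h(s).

Write h(s) = as^3 + bs^2 + cs + d. Substituting each data point gives a linear system:
  125a + 25b + 5c + d = -733/2
  512a + 64b + 8c + d = -1331
  729a + 81b + 9c + d = -3697/2
  1000a + 100b + 10c + d = -2484
Solving the system yields a = -2, b = -5, c = 3/2, d = 1.
So h(s) = -2s^3 - 5s^2 + (3/2)s + 1.
Check: h(8) = -1331. ✓

h(s) = -2s^3 - 5s^2 + (3/2)s + 1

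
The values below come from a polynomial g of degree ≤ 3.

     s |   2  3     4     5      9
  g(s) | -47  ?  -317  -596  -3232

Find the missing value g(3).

-142

The 4 known points determine the degree-3 polynomial uniquely.
Write g(s) = as^3 + bs^2 + cs + d. Substituting each data point gives a linear system:
  8a + 4b + 2c + d = -47
  64a + 16b + 4c + d = -317
  125a + 25b + 5c + d = -596
  729a + 81b + 9c + d = -3232
Solving the system yields a = -4, b = -4, c = 1, d = -1.
So g(s) = -4s^3 - 4s^2 + s - 1.
Then g(3) = -142.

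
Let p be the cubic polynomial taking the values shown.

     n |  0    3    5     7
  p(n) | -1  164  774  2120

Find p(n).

p(n) = 6n^3 + 2n^2 - 5n - 1

Write p(n) = an^3 + bn^2 + cn + d. Substituting each data point gives a linear system:
  d = -1
  27a + 9b + 3c + d = 164
  125a + 25b + 5c + d = 774
  343a + 49b + 7c + d = 2120
Solving the system yields a = 6, b = 2, c = -5, d = -1.
So p(n) = 6n^3 + 2n^2 - 5n - 1.
Check: p(3) = 164. ✓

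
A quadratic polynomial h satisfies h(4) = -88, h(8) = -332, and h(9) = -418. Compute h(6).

Write h(x) = ax^2 + bx + c. Substituting each data point gives a linear system:
  16a + 4b + c = -88
  64a + 8b + c = -332
  81a + 9b + c = -418
Solving the system yields a = -5, b = -1, c = -4.
So h(x) = -5x² - x - 4.
Then h(6) = -190.

-190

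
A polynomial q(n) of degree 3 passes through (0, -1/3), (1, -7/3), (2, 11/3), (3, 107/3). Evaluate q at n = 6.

1403/3

Write q(n) = an^3 + bn^2 + cn + d. Substituting each data point gives a linear system:
  d = -1/3
  a + b + c + d = -7/3
  8a + 4b + 2c + d = 11/3
  27a + 9b + 3c + d = 107/3
Solving the system yields a = 3, b = -5, c = 0, d = -1/3.
So q(n) = 3n^3 - 5n^2 - 1/3.
Then q(6) = 1403/3.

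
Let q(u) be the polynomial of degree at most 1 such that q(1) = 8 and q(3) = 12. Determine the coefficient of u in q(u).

2

Write q(u) = au + b. Substituting each data point gives a linear system:
  a + b = 8
  3a + b = 12
Solving the system yields a = 2, b = 6.
So q(u) = 2u + 6.
The leading coefficient is 2.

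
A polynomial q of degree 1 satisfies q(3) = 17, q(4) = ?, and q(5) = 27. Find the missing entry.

On equispaced nodes a degree-1 polynomial has vanishing second forward difference, so
  q(3) - 2·q(4) + q(5) = 0.
Substituting the known values and solving for q(4):
  -2·q(4) = -44
  q(4) = 22.

22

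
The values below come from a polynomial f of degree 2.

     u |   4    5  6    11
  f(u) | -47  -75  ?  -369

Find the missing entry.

The 3 known points determine the degree-2 polynomial uniquely.
Write f(u) = au^2 + bu + c. Substituting each data point gives a linear system:
  16a + 4b + c = -47
  25a + 5b + c = -75
  121a + 11b + c = -369
Solving the system yields a = -3, b = -1, c = 5.
So f(u) = -3u^2 - u + 5.
Then f(6) = -109.

-109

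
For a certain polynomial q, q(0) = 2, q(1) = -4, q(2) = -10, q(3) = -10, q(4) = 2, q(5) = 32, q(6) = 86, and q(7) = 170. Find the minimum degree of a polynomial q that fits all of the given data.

3

Forward differences of the values at t = 0, 1, 2, 3, 4, 5, 6, 7:
  q  : 2  -4  -10  -10  2  32  86  170
  Δ  : -6  -6  0  12  30  54  84
  Δ^2: 0  6  12  18  24  30
  Δ^3: 6  6  6  6  6
  Δ^4: 0  0  0  0
  Δ^5: 0  0  0
  Δ^6: 0  0
  Δ^7: 0
The third differences are constant (6) and nonzero, while all higher differences vanish, so the minimal degree is 3.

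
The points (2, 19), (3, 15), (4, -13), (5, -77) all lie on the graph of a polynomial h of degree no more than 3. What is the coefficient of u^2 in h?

Write h(u) = au^3 + bu^2 + cu + d. Substituting each data point gives a linear system:
  8a + 4b + 2c + d = 19
  27a + 9b + 3c + d = 15
  64a + 16b + 4c + d = -13
  125a + 25b + 5c + d = -77
Solving the system yields a = -2, b = 6, c = 4, d = 3.
So h(u) = -2u^3 + 6u^2 + 4u + 3.
The coefficient of u^2 is 6.

6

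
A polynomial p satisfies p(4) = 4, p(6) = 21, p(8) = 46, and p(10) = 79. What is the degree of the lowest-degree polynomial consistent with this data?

2

Forward differences of the values at x = 4, 6, 8, 10:
  p  : 4  21  46  79
  Δ  : 17  25  33
  Δ^2: 8  8
  Δ^3: 0
The second differences are constant (8) and nonzero, while all higher differences vanish, so the minimal degree is 2.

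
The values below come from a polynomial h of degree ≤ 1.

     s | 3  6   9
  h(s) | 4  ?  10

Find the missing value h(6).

7

On equispaced nodes a degree-1 polynomial has vanishing second forward difference, so
  h(3) - 2·h(6) + h(9) = 0.
Substituting the known values and solving for h(6):
  -2·h(6) = -14
  h(6) = 7.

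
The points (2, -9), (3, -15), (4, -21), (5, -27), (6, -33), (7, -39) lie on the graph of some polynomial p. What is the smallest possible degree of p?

Forward differences of the values at x = 2, 3, 4, 5, 6, 7:
  p  : -9  -15  -21  -27  -33  -39
  Δ  : -6  -6  -6  -6  -6
  Δ^2: 0  0  0  0
  Δ^3: 0  0  0
  Δ^4: 0  0
  Δ^5: 0
The first differences are constant (-6) and nonzero, while all higher differences vanish, so the minimal degree is 1.

1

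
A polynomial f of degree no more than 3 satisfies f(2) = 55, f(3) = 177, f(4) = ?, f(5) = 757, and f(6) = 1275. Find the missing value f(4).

The 4 known points determine the degree-3 polynomial uniquely.
Write f(n) = an^3 + bn^2 + cn + d. Substituting each data point gives a linear system:
  8a + 4b + 2c + d = 55
  27a + 9b + 3c + d = 177
  125a + 25b + 5c + d = 757
  216a + 36b + 6c + d = 1275
Solving the system yields a = 5, b = 6, c = -3, d = -3.
So f(n) = 5n^3 + 6n^2 - 3n - 3.
Then f(4) = 401.

401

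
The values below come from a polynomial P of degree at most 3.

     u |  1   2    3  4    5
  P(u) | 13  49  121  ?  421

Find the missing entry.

241

On equispaced nodes a degree-3 polynomial has vanishing fourth forward difference, so
  P(1) - 4·P(2) + 6·P(3) - 4·P(4) + P(5) = 0.
Substituting the known values and solving for P(4):
  -4·P(4) = -964
  P(4) = 241.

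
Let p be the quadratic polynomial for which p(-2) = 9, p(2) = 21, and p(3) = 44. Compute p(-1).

0

Using the Lagrange interpolation formula with nodes -2, 2, 3:
  L_0(u) = (u - 2)(u - 3) / 20
  L_1(u) = (u + 2)(u - 3) / -4
  L_2(u) = (u + 2)(u - 2) / 5
Then p(u) = 9·L_0(u) + 21·L_1(u) + 44·L_2(u).
Expanding and collecting terms gives p(u) = 4u² + 3u - 1.
Evaluating at u = -1: p(-1) = 0.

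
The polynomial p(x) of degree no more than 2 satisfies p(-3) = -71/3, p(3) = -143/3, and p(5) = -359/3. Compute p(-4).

-143/3

Using the Lagrange interpolation formula with nodes -3, 3, 5:
  L_0(x) = (x - 3)(x - 5) / 48
  L_1(x) = (x + 3)(x - 5) / -12
  L_2(x) = (x + 3)(x - 3) / 16
Then p(x) = -71/3·L_0(x) - 143/3·L_1(x) - 359/3·L_2(x).
Expanding and collecting terms gives p(x) = -4x^2 - 4x + 1/3.
Evaluating at x = -4: p(-4) = -143/3.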